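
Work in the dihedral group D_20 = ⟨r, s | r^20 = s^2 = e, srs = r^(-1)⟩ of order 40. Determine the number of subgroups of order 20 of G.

|G| = 40 and 20 | 40, so subgroups of order 20 are possible by Lagrange.
The subgroups of order 20 are: {e, r, r^2, r^3, r^4, r^5, r^6, r^7, r^8, r^9, r^10, r^11, r^12, r^13, r^14, r^15, r^16, r^17, r^18, r^19}; {e, r^2, r^4, r^6, r^8, r^10, r^12, r^14, r^16, r^18, s, r^2s, r^4s, r^6s, r^8s, r^10s, r^12s, r^14s, r^16s, r^18s}; {e, r^2, r^4, r^6, r^8, r^10, r^12, r^14, r^16, r^18, rs, r^3s, r^5s, r^7s, r^9s, r^11s, r^13s, r^15s, r^17s, r^19s}.
So G has 3 subgroups of order 20.

3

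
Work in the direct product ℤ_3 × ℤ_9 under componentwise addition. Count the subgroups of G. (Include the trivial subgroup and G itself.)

10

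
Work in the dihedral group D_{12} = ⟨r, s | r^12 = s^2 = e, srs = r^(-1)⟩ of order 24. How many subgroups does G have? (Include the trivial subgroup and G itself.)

34

|G| = 24, so by Lagrange every subgroup order divides 24. Divisors: 1, 2, 3, 4, 6, 8, 12, 24.
Subgroups by order — order 1: 1; order 2: 13; order 3: 1; order 4: 7; order 6: 5; order 8: 3; order 12: 3; order 24: 1.
Total: 1 + 13 + 1 + 7 + 5 + 3 + 3 + 1 = 34.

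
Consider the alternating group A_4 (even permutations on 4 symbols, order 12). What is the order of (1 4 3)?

Computing powers of (1 4 3): the smallest k with ((1 4 3))^k = e is k = 3.

3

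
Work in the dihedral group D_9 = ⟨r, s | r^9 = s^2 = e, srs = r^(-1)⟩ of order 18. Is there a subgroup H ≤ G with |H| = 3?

Yes

3 | 18. A subgroup of order 3 is {e, r^3, r^6}.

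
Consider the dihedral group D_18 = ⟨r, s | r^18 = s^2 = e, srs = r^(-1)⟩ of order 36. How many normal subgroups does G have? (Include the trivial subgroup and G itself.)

9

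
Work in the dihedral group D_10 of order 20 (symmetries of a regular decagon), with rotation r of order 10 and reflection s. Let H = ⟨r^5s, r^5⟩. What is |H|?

4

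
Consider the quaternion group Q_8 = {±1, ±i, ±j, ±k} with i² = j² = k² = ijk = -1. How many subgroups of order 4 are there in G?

3

|G| = 8 and 4 | 8, so subgroups of order 4 are possible by Lagrange.
The subgroups of order 4 are: {1, -1, i, -i}; {1, -1, j, -j}; {1, -1, k, -k}.
So G has 3 subgroups of order 4.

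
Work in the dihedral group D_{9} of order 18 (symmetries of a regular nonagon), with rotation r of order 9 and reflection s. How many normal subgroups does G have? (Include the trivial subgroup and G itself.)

4

G has 16 subgroups. Checking conjugation-invariance by order — order 1: 1/1 normal; order 2: 0/9 normal; order 3: 1/1 normal; order 6: 0/3 normal; order 9: 1/1 normal; order 18: 1/1 normal.
Total normal subgroups: 4.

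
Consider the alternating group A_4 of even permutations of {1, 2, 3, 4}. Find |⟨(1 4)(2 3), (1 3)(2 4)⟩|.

|⟨(1 4)(2 3)⟩| = 2 and |⟨(1 3)(2 4)⟩| = 2, so |H| is a multiple of lcm(2, 2) = 2 and divides |G| = 12.
Closing under the operation: H = {e, (1 2)(3 4), (1 3)(2 4), (1 4)(2 3)}, so |H| = 4.

4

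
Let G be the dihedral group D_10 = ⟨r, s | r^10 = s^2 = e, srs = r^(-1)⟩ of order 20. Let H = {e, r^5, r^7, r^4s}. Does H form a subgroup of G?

No

r^7 ∈ H but its inverse r^3 ∉ H, so H is not a subgroup.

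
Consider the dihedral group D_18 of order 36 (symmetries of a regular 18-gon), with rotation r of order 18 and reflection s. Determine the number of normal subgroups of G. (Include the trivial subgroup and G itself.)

9

G has 45 subgroups. Checking conjugation-invariance by order — order 1: 1/1 normal; order 2: 1/19 normal; order 3: 1/1 normal; order 4: 0/9 normal; order 6: 1/7 normal; order 9: 1/1 normal; order 12: 0/3 normal; order 18: 3/3 normal; order 36: 1/1 normal.
Total normal subgroups: 9.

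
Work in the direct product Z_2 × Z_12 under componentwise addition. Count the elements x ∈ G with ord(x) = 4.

An element (a,b) has order lcm(ord(a), ord(b)); count pairs with lcm equal to 4.
Enumerating gives 4 such elements.

4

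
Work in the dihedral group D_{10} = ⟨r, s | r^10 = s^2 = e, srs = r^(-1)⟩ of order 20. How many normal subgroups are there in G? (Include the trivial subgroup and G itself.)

G has 22 subgroups. Checking conjugation-invariance by order — order 1: 1/1 normal; order 2: 1/11 normal; order 4: 0/5 normal; order 5: 1/1 normal; order 10: 3/3 normal; order 20: 1/1 normal.
Total normal subgroups: 7.

7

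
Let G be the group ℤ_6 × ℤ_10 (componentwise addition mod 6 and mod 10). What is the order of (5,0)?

6

The order of (5,0) in Z_6 × Z_10 is lcm(ord(5) in Z_6, ord(0) in Z_10).
ord(5) = 6 and ord(0) = 1, so |⟨(5,0)⟩| = lcm(6, 1) = 6.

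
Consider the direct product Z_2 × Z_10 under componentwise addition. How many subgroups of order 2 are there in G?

|G| = 20 and 2 | 20, so subgroups of order 2 are possible by Lagrange.
The subgroups of order 2 are: {(0,0), (0,5)}; {(0,0), (1,0)}; {(0,0), (1,5)}.
So G has 3 subgroups of order 2.

3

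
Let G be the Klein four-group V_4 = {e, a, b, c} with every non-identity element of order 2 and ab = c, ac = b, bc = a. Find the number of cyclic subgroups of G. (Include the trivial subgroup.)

4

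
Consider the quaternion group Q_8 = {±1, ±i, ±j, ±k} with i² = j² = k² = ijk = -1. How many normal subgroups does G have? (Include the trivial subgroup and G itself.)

G has 6 subgroups. Checking conjugation-invariance by order — order 1: 1/1 normal; order 2: 1/1 normal; order 4: 3/3 normal; order 8: 1/1 normal.
Total normal subgroups: 6.

6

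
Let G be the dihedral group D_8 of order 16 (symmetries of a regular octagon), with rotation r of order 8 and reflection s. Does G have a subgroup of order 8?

8 | 16. A subgroup of order 8 is {e, r, r^2, r^3, r^4, r^5, r^6, r^7}.

Yes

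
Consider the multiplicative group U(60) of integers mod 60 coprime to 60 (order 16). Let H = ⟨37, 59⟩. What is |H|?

8

|⟨37⟩| = 4 and |⟨59⟩| = 2, so |H| is a multiple of lcm(4, 2) = 4 and divides |G| = 16.
Closing under the operation: H = {1, 11, 13, 23, 37, 47, 49, 59}, so |H| = 8.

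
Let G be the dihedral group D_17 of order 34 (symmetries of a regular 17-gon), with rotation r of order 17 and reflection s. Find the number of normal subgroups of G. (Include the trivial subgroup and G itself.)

G has 20 subgroups. Checking conjugation-invariance by order — order 1: 1/1 normal; order 2: 0/17 normal; order 17: 1/1 normal; order 34: 1/1 normal.
Total normal subgroups: 3.

3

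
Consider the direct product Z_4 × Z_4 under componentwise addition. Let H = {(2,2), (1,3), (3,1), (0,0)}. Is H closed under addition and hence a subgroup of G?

Yes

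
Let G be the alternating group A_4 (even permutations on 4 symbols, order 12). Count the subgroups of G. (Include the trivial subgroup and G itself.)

10

|G| = 12, so by Lagrange every subgroup order divides 12. Divisors: 1, 2, 3, 4, 6, 12.
Subgroups by order — order 1: 1; order 2: 3; order 3: 4; order 4: 1; order 6: 0; order 12: 1.
Total: 1 + 3 + 4 + 1 + 0 + 1 = 10.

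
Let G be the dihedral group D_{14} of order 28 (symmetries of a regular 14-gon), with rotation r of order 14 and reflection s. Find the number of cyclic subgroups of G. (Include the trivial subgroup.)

Group the elements of G by the cyclic subgroup they generate; each cyclic subgroup of order d accounts for φ(d) elements.
Cyclic subgroups by order — order 1: 1; order 2: 15; order 7: 1; order 14: 1.
Total: 18.

18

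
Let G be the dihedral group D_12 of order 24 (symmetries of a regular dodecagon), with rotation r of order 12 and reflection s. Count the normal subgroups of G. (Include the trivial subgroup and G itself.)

G has 34 subgroups. Checking conjugation-invariance by order — order 1: 1/1 normal; order 2: 1/13 normal; order 3: 1/1 normal; order 4: 1/7 normal; order 6: 1/5 normal; order 8: 0/3 normal; order 12: 3/3 normal; order 24: 1/1 normal.
Total normal subgroups: 9.

9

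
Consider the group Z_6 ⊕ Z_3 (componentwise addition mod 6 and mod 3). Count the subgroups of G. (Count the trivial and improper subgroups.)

12

|G| = 18, so by Lagrange every subgroup order divides 18. Divisors: 1, 2, 3, 6, 9, 18.
Subgroups by order — order 1: 1; order 2: 1; order 3: 4; order 6: 4; order 9: 1; order 18: 1.
Total: 1 + 1 + 4 + 4 + 1 + 1 = 12.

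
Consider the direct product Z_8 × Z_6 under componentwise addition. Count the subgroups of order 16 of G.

1

|G| = 48 and 16 | 48, so subgroups of order 16 are possible by Lagrange.
The subgroups of order 16 are: {(0,0), (0,3), (1,0), (1,3), (2,0), (2,3), (3,0), (3,3), (4,0), (4,3), (5,0), (5,3), (6,0), (6,3), (7,0), (7,3)}.
So G has 1 subgroup of order 16.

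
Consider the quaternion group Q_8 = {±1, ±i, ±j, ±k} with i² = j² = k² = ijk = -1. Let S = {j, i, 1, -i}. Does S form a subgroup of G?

No

j ∈ S but its inverse -j ∉ S, so S is not a subgroup.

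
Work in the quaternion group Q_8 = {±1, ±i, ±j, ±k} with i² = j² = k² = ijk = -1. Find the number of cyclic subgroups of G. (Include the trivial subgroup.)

5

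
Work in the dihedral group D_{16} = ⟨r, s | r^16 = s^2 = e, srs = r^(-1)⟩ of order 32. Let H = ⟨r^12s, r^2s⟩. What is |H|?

16

|⟨r^12s⟩| = 2 and |⟨r^2s⟩| = 2, so |H| is a multiple of lcm(2, 2) = 2 and divides |G| = 32.
Closing under the operation: H = {e, r^2, r^4, r^6, r^8, r^10, r^12, r^14, s, r^2s, r^4s, r^6s, r^8s, r^10s, r^12s, r^14s}, so |H| = 16.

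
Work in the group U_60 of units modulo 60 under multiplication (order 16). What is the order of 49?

2

Compute successive powers of 49 mod 60: 49, 1; 49^2 ≡ 1 (mod 60).
So |⟨49⟩| = 2.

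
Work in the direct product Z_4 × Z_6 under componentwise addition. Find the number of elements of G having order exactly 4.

An element (a,b) has order lcm(ord(a), ord(b)); count pairs with lcm equal to 4.
Enumerating gives 4 such elements.

4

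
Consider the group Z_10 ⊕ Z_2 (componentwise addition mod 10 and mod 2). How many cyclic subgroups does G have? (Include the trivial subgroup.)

8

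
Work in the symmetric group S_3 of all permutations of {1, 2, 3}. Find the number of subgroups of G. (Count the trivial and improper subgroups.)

|G| = 6, so by Lagrange every subgroup order divides 6. Divisors: 1, 2, 3, 6.
Subgroups by order — order 1: 1; order 2: 3; order 3: 1; order 6: 1.
Total: 1 + 3 + 1 + 1 = 6.

6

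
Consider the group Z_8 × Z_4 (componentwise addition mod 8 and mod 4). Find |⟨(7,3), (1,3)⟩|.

16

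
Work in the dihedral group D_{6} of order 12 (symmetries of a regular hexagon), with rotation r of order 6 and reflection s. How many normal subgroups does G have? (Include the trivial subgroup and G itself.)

G has 16 subgroups. Checking conjugation-invariance by order — order 1: 1/1 normal; order 2: 1/7 normal; order 3: 1/1 normal; order 4: 0/3 normal; order 6: 3/3 normal; order 12: 1/1 normal.
Total normal subgroups: 7.

7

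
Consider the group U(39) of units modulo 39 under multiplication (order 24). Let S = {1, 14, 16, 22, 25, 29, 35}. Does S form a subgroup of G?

No

|S| = 7 does not divide |G| = 24, so by Lagrange S is not a subgroup.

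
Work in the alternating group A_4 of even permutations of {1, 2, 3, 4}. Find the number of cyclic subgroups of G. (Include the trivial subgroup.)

A cyclic subgroup of order d is generated by each of its φ(d) elements of order d, so the cyclic subgroups of order d number (#elements of order d)/φ(d).
Cyclic subgroups by order — order 1: 1; order 2: 3; order 3: 4.
Total: 8.

8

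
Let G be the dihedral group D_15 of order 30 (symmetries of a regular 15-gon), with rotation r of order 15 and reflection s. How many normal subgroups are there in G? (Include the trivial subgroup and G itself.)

5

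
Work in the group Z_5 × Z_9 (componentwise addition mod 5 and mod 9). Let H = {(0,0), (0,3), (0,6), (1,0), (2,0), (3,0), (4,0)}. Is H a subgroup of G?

No

|H| = 7 does not divide |G| = 45, so by Lagrange H is not a subgroup.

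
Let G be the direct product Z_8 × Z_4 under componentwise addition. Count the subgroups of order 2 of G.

3

|G| = 32 and 2 | 32, so subgroups of order 2 are possible by Lagrange.
The subgroups of order 2 are: {(0,0), (0,2)}; {(0,0), (4,0)}; {(0,0), (4,2)}.
So G has 3 subgroups of order 2.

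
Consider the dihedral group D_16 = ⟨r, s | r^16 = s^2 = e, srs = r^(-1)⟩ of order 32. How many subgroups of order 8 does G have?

5

|G| = 32 and 8 | 32, so subgroups of order 8 are possible by Lagrange.
The subgroups of order 8 are: {e, r^2, r^4, r^6, r^8, r^10, r^12, r^14}; {e, r^4, r^8, r^12, r^2s, r^6s, r^10s, r^14s}; {e, r^4, r^8, r^12, r^3s, r^7s, r^11s, r^15s}; {e, r^4, r^8, r^12, s, r^4s, r^8s, r^12s}; … (5 in all).
So G has 5 subgroups of order 8.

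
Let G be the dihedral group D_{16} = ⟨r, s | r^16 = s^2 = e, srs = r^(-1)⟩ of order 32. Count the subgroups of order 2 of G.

17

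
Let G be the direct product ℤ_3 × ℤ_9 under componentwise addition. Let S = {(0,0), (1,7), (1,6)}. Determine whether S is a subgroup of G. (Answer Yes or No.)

No

(1,6) ∈ S but its inverse (2,3) ∉ S, so S is not a subgroup.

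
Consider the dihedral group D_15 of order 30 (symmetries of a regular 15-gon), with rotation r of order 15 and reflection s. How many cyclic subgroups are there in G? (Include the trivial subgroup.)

19

Each element a generates a cyclic subgroup ⟨a⟩; distinct elements may generate the same one (a cyclic group of order d has φ(d) generators).
Cyclic subgroups by order — order 1: 1; order 2: 15; order 3: 1; order 5: 1; order 15: 1.
Total: 19.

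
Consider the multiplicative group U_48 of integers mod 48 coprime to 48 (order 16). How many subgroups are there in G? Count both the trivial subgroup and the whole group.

27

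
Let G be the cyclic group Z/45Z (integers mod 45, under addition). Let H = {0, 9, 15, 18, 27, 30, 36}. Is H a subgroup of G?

No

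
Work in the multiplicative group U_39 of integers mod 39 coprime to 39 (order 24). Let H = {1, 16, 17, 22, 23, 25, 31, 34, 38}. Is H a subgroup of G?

|H| = 9 does not divide |G| = 24, so by Lagrange H is not a subgroup.

No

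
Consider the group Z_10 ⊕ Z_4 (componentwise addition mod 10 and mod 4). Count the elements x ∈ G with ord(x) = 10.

12

An element (a,b) has order lcm(ord(a), ord(b)); count pairs with lcm equal to 10.
Enumerating gives 12 such elements.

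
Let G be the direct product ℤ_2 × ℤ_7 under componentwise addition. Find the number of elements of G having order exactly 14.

6

An element (a,b) has order lcm(ord(a), ord(b)); count pairs with lcm equal to 14.
Enumerating gives 6 such elements.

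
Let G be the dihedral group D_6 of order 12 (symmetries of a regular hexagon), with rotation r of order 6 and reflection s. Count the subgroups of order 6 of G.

|G| = 12 and 6 | 12, so subgroups of order 6 are possible by Lagrange.
The subgroups of order 6 are: {e, r, r^2, r^3, r^4, r^5}; {e, r^2, r^4, s, r^2s, r^4s}; {e, r^2, r^4, rs, r^3s, r^5s}.
So G has 3 subgroups of order 6.

3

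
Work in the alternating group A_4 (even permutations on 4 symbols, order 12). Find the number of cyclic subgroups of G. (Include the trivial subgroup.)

A cyclic subgroup of order d is generated by each of its φ(d) elements of order d, so the cyclic subgroups of order d number (#elements of order d)/φ(d).
Cyclic subgroups by order — order 1: 1; order 2: 3; order 3: 4.
Total: 8.

8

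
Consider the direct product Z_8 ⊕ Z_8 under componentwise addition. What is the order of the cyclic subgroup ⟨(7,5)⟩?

8

The order of (7,5) in Z_8 × Z_8 is lcm(ord(7) in Z_8, ord(5) in Z_8).
ord(7) = 8 and ord(5) = 8, so |⟨(7,5)⟩| = lcm(8, 8) = 8.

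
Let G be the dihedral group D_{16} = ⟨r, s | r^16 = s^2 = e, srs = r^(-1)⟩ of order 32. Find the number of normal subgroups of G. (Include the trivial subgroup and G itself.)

G has 36 subgroups. Checking conjugation-invariance by order — order 1: 1/1 normal; order 2: 1/17 normal; order 4: 1/9 normal; order 8: 1/5 normal; order 16: 3/3 normal; order 32: 1/1 normal.
Total normal subgroups: 8.

8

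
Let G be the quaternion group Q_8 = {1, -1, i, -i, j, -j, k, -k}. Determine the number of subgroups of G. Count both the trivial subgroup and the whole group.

6

|G| = 8, so by Lagrange every subgroup order divides 8. Divisors: 1, 2, 4, 8.
Subgroups by order — order 1: 1; order 2: 1; order 4: 3; order 8: 1.
Total: 1 + 1 + 3 + 1 = 6.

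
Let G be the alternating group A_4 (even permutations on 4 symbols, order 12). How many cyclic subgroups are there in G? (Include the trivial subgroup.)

8

A cyclic subgroup of order d is generated by each of its φ(d) elements of order d, so the cyclic subgroups of order d number (#elements of order d)/φ(d).
Cyclic subgroups by order — order 1: 1; order 2: 3; order 3: 4.
Total: 8.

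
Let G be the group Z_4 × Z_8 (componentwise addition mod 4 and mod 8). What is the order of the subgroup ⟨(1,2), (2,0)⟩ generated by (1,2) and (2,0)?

8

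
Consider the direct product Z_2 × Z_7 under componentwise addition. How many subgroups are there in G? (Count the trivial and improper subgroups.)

|G| = 14, so by Lagrange every subgroup order divides 14. Divisors: 1, 2, 7, 14.
Subgroups by order — order 1: 1; order 2: 1; order 7: 1; order 14: 1.
Total: 1 + 1 + 1 + 1 = 4.

4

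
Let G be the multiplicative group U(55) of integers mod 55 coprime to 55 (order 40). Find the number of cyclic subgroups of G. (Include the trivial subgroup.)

12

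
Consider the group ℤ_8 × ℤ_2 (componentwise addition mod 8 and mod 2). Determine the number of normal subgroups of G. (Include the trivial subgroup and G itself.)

G is abelian, so every subgroup is normal.
G has 11 subgroups in total, hence 11 normal subgroups.

11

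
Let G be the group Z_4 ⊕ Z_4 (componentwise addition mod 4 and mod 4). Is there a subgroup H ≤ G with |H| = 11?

11 does not divide |G| = 16, so by Lagrange no subgroup of order 11 exists.

No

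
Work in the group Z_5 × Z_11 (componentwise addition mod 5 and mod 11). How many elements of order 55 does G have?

40

An element (a,b) has order lcm(ord(a), ord(b)); count pairs with lcm equal to 55.
Enumerating gives 40 such elements.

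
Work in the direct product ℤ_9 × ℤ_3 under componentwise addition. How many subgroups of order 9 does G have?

4

|G| = 27 and 9 | 27, so subgroups of order 9 are possible by Lagrange.
The subgroups of order 9 are: {(0,0), (0,1), (0,2), (3,0), (3,1), (3,2), (6,0), (6,1), (6,2)}; {(0,0), (1,0), (2,0), (3,0), (4,0), (5,0), (6,0), (7,0), (8,0)}; {(0,0), (1,1), (2,2), (3,0), (4,1), (5,2), (6,0), (7,1), (8,2)}; {(0,0), (1,2), (2,1), (3,0), (4,2), (5,1), (6,0), (7,2), (8,1)}.
So G has 4 subgroups of order 9.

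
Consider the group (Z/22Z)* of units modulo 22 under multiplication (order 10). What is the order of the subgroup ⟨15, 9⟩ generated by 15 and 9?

5

|⟨15⟩| = 5 and |⟨9⟩| = 5, so |H| is a multiple of lcm(5, 5) = 5 and divides |G| = 10.
Closing under the operation: H = {1, 3, 5, 9, 15}, so |H| = 5.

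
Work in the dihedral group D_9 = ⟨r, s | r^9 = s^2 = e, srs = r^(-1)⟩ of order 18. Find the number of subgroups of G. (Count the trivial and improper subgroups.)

16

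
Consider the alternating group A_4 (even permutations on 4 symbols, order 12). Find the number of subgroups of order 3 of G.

|G| = 12 and 3 | 12, so subgroups of order 3 are possible by Lagrange.
The subgroups of order 3 are: {e, (1 2 3), (1 3 2)}; {e, (1 2 4), (1 4 2)}; {e, (1 3 4), (1 4 3)}; {e, (2 3 4), (2 4 3)}.
So G has 4 subgroups of order 3.

4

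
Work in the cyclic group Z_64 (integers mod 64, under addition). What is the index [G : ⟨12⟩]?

|⟨12⟩| = 16 and |G| = 64.
By Lagrange, [G : H] = |G|/|H| = 64/16 = 4.

4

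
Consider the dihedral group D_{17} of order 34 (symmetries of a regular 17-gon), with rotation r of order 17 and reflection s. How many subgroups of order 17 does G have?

1

|G| = 34 and 17 | 34, so subgroups of order 17 are possible by Lagrange.
The subgroups of order 17 are: {e, r, r^2, r^3, r^4, r^5, r^6, r^7, r^8, r^9, r^10, r^11, r^12, r^13, r^14, r^15, r^16}.
So G has 1 subgroup of order 17.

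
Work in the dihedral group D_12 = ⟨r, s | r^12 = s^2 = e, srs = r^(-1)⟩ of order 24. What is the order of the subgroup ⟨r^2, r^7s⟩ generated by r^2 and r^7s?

|⟨r^2⟩| = 6 and |⟨r^7s⟩| = 2, so |H| is a multiple of lcm(6, 2) = 6 and divides |G| = 24.
Closing under the operation: H = {e, r^2, r^4, r^6, r^8, r^10, rs, r^3s, r^5s, r^7s, r^9s, r^11s}, so |H| = 12.

12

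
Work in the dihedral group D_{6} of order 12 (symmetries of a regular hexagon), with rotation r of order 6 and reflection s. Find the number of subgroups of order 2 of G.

|G| = 12 and 2 | 12, so subgroups of order 2 are possible by Lagrange.
The subgroups of order 2 are: {e, r^2s}; {e, r^3}; {e, r^3s}; {e, r^4s}; … (7 in all).
So G has 7 subgroups of order 2.

7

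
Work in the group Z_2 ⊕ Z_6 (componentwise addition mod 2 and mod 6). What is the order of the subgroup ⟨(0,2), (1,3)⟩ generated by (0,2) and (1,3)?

|⟨(0,2)⟩| = 3 and |⟨(1,3)⟩| = 2, so |H| is a multiple of lcm(3, 2) = 6 and divides |G| = 12.
Closing under the operation: H = {(0,0), (0,2), (0,4), (1,1), (1,3), (1,5)}, so |H| = 6.

6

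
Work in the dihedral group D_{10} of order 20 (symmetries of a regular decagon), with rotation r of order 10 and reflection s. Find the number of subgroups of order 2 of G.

|G| = 20 and 2 | 20, so subgroups of order 2 are possible by Lagrange.
The subgroups of order 2 are: {e, r^2s}; {e, r^3s}; {e, r^4s}; {e, r^5}; … (11 in all).
So G has 11 subgroups of order 2.

11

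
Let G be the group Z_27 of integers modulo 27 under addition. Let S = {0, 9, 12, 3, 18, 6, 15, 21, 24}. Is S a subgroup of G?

|S| = 9 divides |G| = 27, consistent with Lagrange.
S contains the identity, every element's inverse is in S, and S is closed under +: it is a subgroup.
In fact S = ⟨3⟩.

Yes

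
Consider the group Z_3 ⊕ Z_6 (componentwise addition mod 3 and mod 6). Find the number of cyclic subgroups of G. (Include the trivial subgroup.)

A cyclic subgroup of order d is generated by each of its φ(d) elements of order d, so the cyclic subgroups of order d number (#elements of order d)/φ(d).
Cyclic subgroups by order — order 1: 1; order 2: 1; order 3: 4; order 6: 4.
Total: 10.

10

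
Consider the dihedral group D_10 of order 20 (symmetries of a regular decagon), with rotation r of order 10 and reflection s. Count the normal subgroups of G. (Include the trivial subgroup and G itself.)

G has 22 subgroups. Checking conjugation-invariance by order — order 1: 1/1 normal; order 2: 1/11 normal; order 4: 0/5 normal; order 5: 1/1 normal; order 10: 3/3 normal; order 20: 1/1 normal.
Total normal subgroups: 7.

7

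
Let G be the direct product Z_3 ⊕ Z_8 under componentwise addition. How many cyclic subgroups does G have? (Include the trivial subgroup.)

Group the elements of G by the cyclic subgroup they generate; each cyclic subgroup of order d accounts for φ(d) elements.
Cyclic subgroups by order — order 1: 1; order 2: 1; order 3: 1; order 4: 1; order 6: 1; order 8: 1; order 12: 1; order 24: 1.
Total: 8.

8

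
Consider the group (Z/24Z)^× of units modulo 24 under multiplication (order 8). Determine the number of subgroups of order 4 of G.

7

|G| = 8 and 4 | 8, so subgroups of order 4 are possible by Lagrange.
The subgroups of order 4 are: {1, 11, 13, 23}; {1, 11, 17, 19}; {1, 5, 7, 11}; {1, 5, 13, 17}; … (7 in all).
So G has 7 subgroups of order 4.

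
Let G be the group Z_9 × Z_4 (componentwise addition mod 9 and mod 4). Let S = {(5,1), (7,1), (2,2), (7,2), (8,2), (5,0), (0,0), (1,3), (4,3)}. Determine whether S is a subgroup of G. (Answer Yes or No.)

(7,1) ∈ S but its inverse (2,3) ∉ S, so S is not a subgroup.

No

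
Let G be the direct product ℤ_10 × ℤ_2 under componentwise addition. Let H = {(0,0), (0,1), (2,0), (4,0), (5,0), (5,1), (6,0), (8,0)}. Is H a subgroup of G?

No

|H| = 8 does not divide |G| = 20, so by Lagrange H is not a subgroup.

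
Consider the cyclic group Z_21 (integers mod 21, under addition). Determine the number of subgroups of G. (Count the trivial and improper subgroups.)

Subgroups of the cyclic group Z_21 correspond bijectively to divisors of 21.
Divisors of 21: 1, 3, 7, 21.
So Z_21 has 4 subgroups.

4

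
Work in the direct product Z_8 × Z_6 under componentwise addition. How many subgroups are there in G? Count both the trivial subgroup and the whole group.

|G| = 48, so by Lagrange every subgroup order divides 48. Divisors: 1, 2, 3, 4, 6, 8, 12, 16, 24, 48.
Subgroups by order — order 1: 1; order 2: 3; order 3: 1; order 4: 3; order 6: 3; order 8: 3; order 12: 3; order 16: 1; order 24: 3; order 48: 1.
Total: 1 + 3 + 1 + 3 + 3 + 3 + 3 + 1 + 3 + 1 = 22.

22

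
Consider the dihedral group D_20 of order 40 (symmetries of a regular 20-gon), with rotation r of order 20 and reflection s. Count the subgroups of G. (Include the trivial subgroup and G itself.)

48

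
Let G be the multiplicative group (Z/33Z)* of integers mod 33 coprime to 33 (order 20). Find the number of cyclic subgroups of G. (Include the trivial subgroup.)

Group the elements of G by the cyclic subgroup they generate; each cyclic subgroup of order d accounts for φ(d) elements.
Cyclic subgroups by order — order 1: 1; order 2: 3; order 5: 1; order 10: 3.
Total: 8.

8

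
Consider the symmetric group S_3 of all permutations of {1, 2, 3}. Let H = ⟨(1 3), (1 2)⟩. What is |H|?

|⟨(1 3)⟩| = 2 and |⟨(1 2)⟩| = 2, so |H| is a multiple of lcm(2, 2) = 2 and divides |G| = 6.
Closing {(1 3), (1 2)} under the group operation gives all of G, so |H| = 6.

6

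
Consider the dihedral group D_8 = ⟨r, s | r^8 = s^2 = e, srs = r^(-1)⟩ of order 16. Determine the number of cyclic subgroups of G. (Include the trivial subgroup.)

12

A cyclic subgroup of order d is generated by each of its φ(d) elements of order d, so the cyclic subgroups of order d number (#elements of order d)/φ(d).
Cyclic subgroups by order — order 1: 1; order 2: 9; order 4: 1; order 8: 1.
Total: 12.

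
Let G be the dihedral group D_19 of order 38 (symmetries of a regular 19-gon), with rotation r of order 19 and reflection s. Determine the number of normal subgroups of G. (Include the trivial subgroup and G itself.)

G has 22 subgroups. Checking conjugation-invariance by order — order 1: 1/1 normal; order 2: 0/19 normal; order 19: 1/1 normal; order 38: 1/1 normal.
Total normal subgroups: 3.

3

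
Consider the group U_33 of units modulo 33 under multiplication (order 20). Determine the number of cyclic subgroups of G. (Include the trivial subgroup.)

Group the elements of G by the cyclic subgroup they generate; each cyclic subgroup of order d accounts for φ(d) elements.
Cyclic subgroups by order — order 1: 1; order 2: 3; order 5: 1; order 10: 3.
Total: 8.

8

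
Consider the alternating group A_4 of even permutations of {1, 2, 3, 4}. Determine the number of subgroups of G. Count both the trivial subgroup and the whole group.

10

|G| = 12, so by Lagrange every subgroup order divides 12. Divisors: 1, 2, 3, 4, 6, 12.
Subgroups by order — order 1: 1; order 2: 3; order 3: 4; order 4: 1; order 6: 0; order 12: 1.
Total: 1 + 3 + 4 + 1 + 0 + 1 = 10.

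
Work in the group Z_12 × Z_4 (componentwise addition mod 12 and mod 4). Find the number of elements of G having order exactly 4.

12

An element (a,b) has order lcm(ord(a), ord(b)); count pairs with lcm equal to 4.
Enumerating gives 12 such elements.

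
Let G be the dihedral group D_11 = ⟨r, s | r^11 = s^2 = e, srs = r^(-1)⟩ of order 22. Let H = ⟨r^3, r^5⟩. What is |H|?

11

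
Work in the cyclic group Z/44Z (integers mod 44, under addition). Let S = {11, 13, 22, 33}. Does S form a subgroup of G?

No

The identity 0 ∉ S, so S is not a subgroup.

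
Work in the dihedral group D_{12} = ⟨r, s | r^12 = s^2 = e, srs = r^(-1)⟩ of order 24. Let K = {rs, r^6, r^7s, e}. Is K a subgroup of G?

|K| = 4 divides |G| = 24, consistent with Lagrange.
K contains the identity, every element's inverse is in K, and K is closed under ·: it is a subgroup.

Yes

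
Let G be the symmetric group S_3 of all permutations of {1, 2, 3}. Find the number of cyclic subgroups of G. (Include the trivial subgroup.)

5

Each element a generates a cyclic subgroup ⟨a⟩; distinct elements may generate the same one (a cyclic group of order d has φ(d) generators).
Cyclic subgroups by order — order 1: 1; order 2: 3; order 3: 1.
Total: 5.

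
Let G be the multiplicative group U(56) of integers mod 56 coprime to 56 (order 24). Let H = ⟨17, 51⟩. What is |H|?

12

|⟨17⟩| = 6 and |⟨51⟩| = 6, so |H| is a multiple of lcm(6, 6) = 6 and divides |G| = 24.
Closing under the operation: H = {1, 3, 9, 11, 17, 19, 25, 27, 33, 41, 43, 51}, so |H| = 12.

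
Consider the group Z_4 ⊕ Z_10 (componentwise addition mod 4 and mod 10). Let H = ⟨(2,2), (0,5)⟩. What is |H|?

|⟨(2,2)⟩| = 10 and |⟨(0,5)⟩| = 2, so |H| is a multiple of lcm(10, 2) = 10 and divides |G| = 40.
Closing under the operation: H = {(0,0), (0,1), (0,2), (0,3), (0,4), (0,5), (0,6), (0,7), (0,8), (0,9), (2,0), (2,1), (2,2), (2,3), (2,4), (2,5), (2,6), (2,7), (2,8), (2,9)}, so |H| = 20.

20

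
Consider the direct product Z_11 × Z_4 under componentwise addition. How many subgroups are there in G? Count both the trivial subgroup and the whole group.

6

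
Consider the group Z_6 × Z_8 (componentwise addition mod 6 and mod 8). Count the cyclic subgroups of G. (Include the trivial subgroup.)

16

Each element a generates a cyclic subgroup ⟨a⟩; distinct elements may generate the same one (a cyclic group of order d has φ(d) generators).
Cyclic subgroups by order — order 1: 1; order 2: 3; order 3: 1; order 4: 2; order 6: 3; order 8: 2; order 12: 2; order 24: 2.
Total: 16.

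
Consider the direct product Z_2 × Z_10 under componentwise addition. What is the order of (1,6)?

The order of (1,6) in Z_2 × Z_10 is lcm(ord(1) in Z_2, ord(6) in Z_10).
ord(1) = 2 and ord(6) = 5, so |⟨(1,6)⟩| = lcm(2, 5) = 10.

10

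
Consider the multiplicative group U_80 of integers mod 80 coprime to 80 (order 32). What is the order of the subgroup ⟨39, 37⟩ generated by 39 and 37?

8

|⟨39⟩| = 2 and |⟨37⟩| = 4, so |H| is a multiple of lcm(2, 4) = 4 and divides |G| = 32.
Closing under the operation: H = {1, 3, 9, 13, 27, 31, 37, 39}, so |H| = 8.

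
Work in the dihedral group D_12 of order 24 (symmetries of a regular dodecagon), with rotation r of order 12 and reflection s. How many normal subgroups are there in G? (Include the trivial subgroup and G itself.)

9

G has 34 subgroups. Checking conjugation-invariance by order — order 1: 1/1 normal; order 2: 1/13 normal; order 3: 1/1 normal; order 4: 1/7 normal; order 6: 1/5 normal; order 8: 0/3 normal; order 12: 3/3 normal; order 24: 1/1 normal.
Total normal subgroups: 9.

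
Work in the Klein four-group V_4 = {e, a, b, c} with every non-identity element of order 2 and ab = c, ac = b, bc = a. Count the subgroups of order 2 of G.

|G| = 4 and 2 | 4, so subgroups of order 2 are possible by Lagrange.
The subgroups of order 2 are: {e, a}; {e, b}; {e, c}.
So G has 3 subgroups of order 2.

3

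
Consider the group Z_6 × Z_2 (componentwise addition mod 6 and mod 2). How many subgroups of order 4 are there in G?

|G| = 12 and 4 | 12, so subgroups of order 4 are possible by Lagrange.
The subgroups of order 4 are: {(0,0), (0,1), (3,0), (3,1)}.
So G has 1 subgroup of order 4.

1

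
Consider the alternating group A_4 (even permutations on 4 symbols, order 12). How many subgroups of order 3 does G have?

4

|G| = 12 and 3 | 12, so subgroups of order 3 are possible by Lagrange.
The subgroups of order 3 are: {e, (1 2 3), (1 3 2)}; {e, (1 2 4), (1 4 2)}; {e, (1 3 4), (1 4 3)}; {e, (2 3 4), (2 4 3)}.
So G has 4 subgroups of order 3.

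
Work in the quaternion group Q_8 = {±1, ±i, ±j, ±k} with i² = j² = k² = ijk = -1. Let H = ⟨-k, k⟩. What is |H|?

|⟨-k⟩| = 4 and |⟨k⟩| = 4, so |H| is a multiple of lcm(4, 4) = 4 and divides |G| = 8.
Closing under the operation: H = {1, -1, k, -k}, so |H| = 4.

4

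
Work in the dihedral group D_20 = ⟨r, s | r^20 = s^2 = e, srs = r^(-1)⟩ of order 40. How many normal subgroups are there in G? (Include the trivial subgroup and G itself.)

G has 48 subgroups. Checking conjugation-invariance by order — order 1: 1/1 normal; order 2: 1/21 normal; order 4: 1/11 normal; order 5: 1/1 normal; order 8: 0/5 normal; order 10: 1/5 normal; order 20: 3/3 normal; order 40: 1/1 normal.
Total normal subgroups: 9.

9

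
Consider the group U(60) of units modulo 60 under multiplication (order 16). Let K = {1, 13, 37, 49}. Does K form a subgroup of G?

|K| = 4 divides |G| = 16, consistent with Lagrange.
K contains the identity, every element's inverse is in K, and K is closed under ·: it is a subgroup.
In fact K = ⟨37⟩.

Yes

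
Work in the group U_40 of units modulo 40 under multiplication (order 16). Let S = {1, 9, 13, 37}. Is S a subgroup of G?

Yes

|S| = 4 divides |G| = 16, consistent with Lagrange.
S contains the identity, every element's inverse is in S, and S is closed under ·: it is a subgroup.
In fact S = ⟨37⟩.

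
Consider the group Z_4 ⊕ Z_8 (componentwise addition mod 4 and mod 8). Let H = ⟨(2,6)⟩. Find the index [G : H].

|⟨(2,6)⟩| = 4 and |G| = 32.
By Lagrange, [G : H] = |G|/|H| = 32/4 = 8.

8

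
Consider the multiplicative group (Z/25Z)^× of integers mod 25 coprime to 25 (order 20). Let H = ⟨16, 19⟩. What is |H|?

10

|⟨16⟩| = 5 and |⟨19⟩| = 10, so |H| is a multiple of lcm(5, 10) = 10 and divides |G| = 20.
Closing under the operation: H = {1, 4, 6, 9, 11, 14, 16, 19, 21, 24}, so |H| = 10.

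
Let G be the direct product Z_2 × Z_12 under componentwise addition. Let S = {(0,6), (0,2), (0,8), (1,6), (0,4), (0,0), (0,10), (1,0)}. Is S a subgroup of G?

No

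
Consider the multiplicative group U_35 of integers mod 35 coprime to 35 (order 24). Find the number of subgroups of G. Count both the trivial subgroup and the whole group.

|G| = 24, so by Lagrange every subgroup order divides 24. Divisors: 1, 2, 3, 4, 6, 8, 12, 24.
Subgroups by order — order 1: 1; order 2: 3; order 3: 1; order 4: 3; order 6: 3; order 8: 1; order 12: 3; order 24: 1.
Total: 1 + 3 + 1 + 3 + 3 + 1 + 3 + 1 = 16.

16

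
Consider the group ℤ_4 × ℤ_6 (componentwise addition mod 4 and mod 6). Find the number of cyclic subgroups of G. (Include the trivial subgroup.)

A cyclic subgroup of order d is generated by each of its φ(d) elements of order d, so the cyclic subgroups of order d number (#elements of order d)/φ(d).
Cyclic subgroups by order — order 1: 1; order 2: 3; order 3: 1; order 4: 2; order 6: 3; order 12: 2.
Total: 12.

12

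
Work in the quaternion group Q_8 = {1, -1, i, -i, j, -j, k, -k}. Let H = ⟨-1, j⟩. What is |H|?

|⟨-1⟩| = 2 and |⟨j⟩| = 4, so |H| is a multiple of lcm(2, 4) = 4 and divides |G| = 8.
Closing under the operation: H = {1, -1, j, -j}, so |H| = 4.

4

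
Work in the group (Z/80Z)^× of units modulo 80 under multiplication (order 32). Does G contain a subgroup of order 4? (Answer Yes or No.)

Yes

4 | 32. A subgroup of order 4 is {1, 11, 41, 51}.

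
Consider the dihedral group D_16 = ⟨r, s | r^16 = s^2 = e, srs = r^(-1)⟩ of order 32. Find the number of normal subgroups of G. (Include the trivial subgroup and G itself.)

G has 36 subgroups. Checking conjugation-invariance by order — order 1: 1/1 normal; order 2: 1/17 normal; order 4: 1/9 normal; order 8: 1/5 normal; order 16: 3/3 normal; order 32: 1/1 normal.
Total normal subgroups: 8.

8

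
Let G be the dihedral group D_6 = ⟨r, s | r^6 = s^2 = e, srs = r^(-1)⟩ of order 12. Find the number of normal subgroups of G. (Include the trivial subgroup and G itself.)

G has 16 subgroups. Checking conjugation-invariance by order — order 1: 1/1 normal; order 2: 1/7 normal; order 3: 1/1 normal; order 4: 0/3 normal; order 6: 3/3 normal; order 12: 1/1 normal.
Total normal subgroups: 7.

7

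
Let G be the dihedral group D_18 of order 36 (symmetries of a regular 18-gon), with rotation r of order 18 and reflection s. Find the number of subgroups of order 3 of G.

|G| = 36 and 3 | 36, so subgroups of order 3 are possible by Lagrange.
The subgroups of order 3 are: {e, r^6, r^12}.
So G has 1 subgroup of order 3.

1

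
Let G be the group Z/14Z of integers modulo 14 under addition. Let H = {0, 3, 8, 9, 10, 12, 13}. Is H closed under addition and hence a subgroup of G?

3 ∈ H but its inverse 11 ∉ H, so H is not a subgroup.

No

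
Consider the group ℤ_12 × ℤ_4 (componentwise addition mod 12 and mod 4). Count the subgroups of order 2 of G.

3

|G| = 48 and 2 | 48, so subgroups of order 2 are possible by Lagrange.
The subgroups of order 2 are: {(0,0), (0,2)}; {(0,0), (6,0)}; {(0,0), (6,2)}.
So G has 3 subgroups of order 2.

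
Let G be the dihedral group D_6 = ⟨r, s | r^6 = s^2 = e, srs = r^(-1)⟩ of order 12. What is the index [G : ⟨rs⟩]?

6

|⟨rs⟩| = 2 and |G| = 12.
By Lagrange, [G : H] = |G|/|H| = 12/2 = 6.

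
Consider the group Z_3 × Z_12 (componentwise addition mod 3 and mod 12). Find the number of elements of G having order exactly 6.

8

An element (a,b) has order lcm(ord(a), ord(b)); count pairs with lcm equal to 6.
Enumerating gives 8 such elements.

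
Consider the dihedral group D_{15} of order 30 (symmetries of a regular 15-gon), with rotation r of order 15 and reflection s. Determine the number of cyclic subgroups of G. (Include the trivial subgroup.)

19

A cyclic subgroup of order d is generated by each of its φ(d) elements of order d, so the cyclic subgroups of order d number (#elements of order d)/φ(d).
Cyclic subgroups by order — order 1: 1; order 2: 15; order 3: 1; order 5: 1; order 15: 1.
Total: 19.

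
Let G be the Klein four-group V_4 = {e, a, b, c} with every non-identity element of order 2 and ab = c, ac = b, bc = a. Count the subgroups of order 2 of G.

|G| = 4 and 2 | 4, so subgroups of order 2 are possible by Lagrange.
The subgroups of order 2 are: {e, a}; {e, b}; {e, c}.
So G has 3 subgroups of order 2.

3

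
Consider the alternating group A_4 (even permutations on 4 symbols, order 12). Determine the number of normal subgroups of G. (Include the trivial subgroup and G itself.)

G has 10 subgroups. Checking conjugation-invariance by order — order 1: 1/1 normal; order 2: 0/3 normal; order 3: 0/4 normal; order 4: 1/1 normal; order 12: 1/1 normal.
Total normal subgroups: 3.

3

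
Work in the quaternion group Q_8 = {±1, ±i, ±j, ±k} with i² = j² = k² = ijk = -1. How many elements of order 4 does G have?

6

The elements of order 4 are: i, -i, j, -j, k, -k.
That's 6.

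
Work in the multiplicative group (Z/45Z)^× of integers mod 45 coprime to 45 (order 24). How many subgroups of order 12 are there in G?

|G| = 24 and 12 | 24, so subgroups of order 12 are possible by Lagrange.
The subgroups of order 12 are: {1, 4, 11, 14, 16, 19, 26, 29, 31, 34, 41, 44}; {1, 4, 7, 13, 16, 19, 22, 28, 31, 34, 37, 43}; {1, 2, 4, 8, 16, 17, 19, 23, 31, 32, 34, 38}.
So G has 3 subgroups of order 12.

3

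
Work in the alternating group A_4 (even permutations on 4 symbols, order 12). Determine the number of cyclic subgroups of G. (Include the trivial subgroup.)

8

A cyclic subgroup of order d is generated by each of its φ(d) elements of order d, so the cyclic subgroups of order d number (#elements of order d)/φ(d).
Cyclic subgroups by order — order 1: 1; order 2: 3; order 3: 4.
Total: 8.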